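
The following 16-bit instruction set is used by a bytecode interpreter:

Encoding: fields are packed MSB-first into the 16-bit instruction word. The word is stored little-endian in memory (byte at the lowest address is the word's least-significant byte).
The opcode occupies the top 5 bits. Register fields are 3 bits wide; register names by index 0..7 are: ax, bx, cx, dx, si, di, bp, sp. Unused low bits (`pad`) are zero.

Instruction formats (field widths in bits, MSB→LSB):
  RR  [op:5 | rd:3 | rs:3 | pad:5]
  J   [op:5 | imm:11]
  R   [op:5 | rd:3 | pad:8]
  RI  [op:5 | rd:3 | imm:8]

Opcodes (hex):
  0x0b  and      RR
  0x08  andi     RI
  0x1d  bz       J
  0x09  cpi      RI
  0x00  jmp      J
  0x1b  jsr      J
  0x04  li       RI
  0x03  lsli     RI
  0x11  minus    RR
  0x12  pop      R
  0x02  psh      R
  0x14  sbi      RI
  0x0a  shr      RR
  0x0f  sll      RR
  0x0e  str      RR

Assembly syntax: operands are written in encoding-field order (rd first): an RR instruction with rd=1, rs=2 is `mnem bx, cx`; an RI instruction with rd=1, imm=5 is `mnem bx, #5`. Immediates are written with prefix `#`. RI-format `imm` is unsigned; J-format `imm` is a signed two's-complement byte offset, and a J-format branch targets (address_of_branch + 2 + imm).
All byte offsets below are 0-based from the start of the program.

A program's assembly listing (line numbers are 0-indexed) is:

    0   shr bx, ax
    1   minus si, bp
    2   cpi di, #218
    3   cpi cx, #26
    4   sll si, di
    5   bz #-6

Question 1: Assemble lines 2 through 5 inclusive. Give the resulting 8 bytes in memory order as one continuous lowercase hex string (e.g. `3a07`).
2. cpi fields op=0x9:5|rd=5:3|imm=218:8 → word 4ddah → da 4d
3. cpi fields op=0x9:5|rd=2:3|imm=26:8 → word 4a1ah → 1a 4a
4. sll fields op=0xf:5|rd=4:3|rs=5:3|pad=0:5 → word 7ca0h → a0 7c
5. bz fields op=0x1d:5|imm=-6:11 → word effah → fa ef

da4d1a4aa07cfaef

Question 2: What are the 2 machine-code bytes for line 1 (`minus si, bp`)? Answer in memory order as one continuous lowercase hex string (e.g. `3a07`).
L1: minus op=0x11:5|rd=4:3|rs=6:3|pad=0:5 ⇒ 0x8cc0 ⇒ little c0 8c

c08c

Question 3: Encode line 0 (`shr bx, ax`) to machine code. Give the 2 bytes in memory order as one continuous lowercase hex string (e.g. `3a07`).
0051

L0: shr op=0xa:5|rd=1:3|rs=0:3|pad=0:5 ⇒ 0x5100 ⇒ little 00 51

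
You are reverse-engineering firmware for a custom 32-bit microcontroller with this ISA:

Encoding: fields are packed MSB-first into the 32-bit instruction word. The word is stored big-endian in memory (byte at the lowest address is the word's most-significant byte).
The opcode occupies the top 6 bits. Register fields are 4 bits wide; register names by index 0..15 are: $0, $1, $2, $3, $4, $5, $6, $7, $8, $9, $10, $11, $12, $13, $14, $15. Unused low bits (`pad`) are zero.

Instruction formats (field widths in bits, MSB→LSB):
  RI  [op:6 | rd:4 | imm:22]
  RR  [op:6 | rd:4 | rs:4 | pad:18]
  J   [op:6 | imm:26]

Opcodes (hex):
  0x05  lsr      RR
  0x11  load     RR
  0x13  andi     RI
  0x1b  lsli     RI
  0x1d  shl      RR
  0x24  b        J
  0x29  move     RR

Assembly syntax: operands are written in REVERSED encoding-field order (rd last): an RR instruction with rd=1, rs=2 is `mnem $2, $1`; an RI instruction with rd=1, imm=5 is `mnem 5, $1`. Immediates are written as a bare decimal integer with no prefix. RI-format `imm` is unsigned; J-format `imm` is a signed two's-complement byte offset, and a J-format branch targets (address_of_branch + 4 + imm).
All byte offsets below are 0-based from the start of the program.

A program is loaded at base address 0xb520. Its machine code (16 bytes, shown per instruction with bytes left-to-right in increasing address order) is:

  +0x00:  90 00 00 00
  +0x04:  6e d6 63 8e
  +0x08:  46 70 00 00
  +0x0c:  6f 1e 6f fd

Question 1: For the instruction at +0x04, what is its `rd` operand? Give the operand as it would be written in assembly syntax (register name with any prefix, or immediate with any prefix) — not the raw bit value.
+0x04: 6e d6 63 8e ⇒ word 0x6ed6638e (big)
  op=0x6ed6638e>>26=0x1b ⇒ lsli (RI)
  [25:22] rd=11 = $11
  [21:0] imm=1467278 = 1467278

$11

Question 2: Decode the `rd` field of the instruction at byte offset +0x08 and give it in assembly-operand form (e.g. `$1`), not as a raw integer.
off 0x08: read 46 70 00 00 as big → 0x46700000
  top 6b → 0x11 → load [RR]
  [25:22] rd=9 = $9
  [21:18] rs=12 = $12

$9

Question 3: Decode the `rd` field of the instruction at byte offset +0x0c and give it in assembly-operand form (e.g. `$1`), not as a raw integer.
[0c] 6f 1e 6f fd → 0x6f1e6ffd
  op=0x6f1e6ffd>>26=0x1b ⇒ lsli (RI)
  [25:22] rd=12 = $12
  [21:0] imm=1994749 = 1994749

$12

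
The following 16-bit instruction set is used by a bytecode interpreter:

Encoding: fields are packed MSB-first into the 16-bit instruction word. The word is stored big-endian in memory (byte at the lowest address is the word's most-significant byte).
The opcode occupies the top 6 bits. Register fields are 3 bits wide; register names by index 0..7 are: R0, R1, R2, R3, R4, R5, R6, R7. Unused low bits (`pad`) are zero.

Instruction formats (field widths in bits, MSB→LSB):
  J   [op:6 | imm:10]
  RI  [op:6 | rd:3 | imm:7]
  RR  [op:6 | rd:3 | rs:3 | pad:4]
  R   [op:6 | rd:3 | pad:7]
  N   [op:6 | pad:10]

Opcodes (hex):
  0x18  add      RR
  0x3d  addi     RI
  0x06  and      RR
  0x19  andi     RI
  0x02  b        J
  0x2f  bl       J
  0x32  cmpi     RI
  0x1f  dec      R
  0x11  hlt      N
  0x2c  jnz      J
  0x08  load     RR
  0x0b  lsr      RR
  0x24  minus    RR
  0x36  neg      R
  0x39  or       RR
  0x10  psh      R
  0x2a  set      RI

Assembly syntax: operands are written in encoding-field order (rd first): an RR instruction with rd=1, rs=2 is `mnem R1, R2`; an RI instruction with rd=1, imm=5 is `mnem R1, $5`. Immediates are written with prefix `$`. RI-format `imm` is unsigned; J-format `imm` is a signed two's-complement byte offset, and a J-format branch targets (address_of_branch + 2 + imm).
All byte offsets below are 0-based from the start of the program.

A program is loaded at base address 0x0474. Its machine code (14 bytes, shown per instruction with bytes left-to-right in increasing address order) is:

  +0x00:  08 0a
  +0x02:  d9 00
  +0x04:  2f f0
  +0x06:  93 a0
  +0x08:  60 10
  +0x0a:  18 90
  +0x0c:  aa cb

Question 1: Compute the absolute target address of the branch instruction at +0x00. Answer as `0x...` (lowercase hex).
0x0480

@+00  big-endian(08 0a) = 0x080a
  opcode bits[15:10]=0x2: b/J
  [9:0] imm=10 = $10
  target = base 0x0474 + off 0x00 + 2 + imm 10 = 0x0480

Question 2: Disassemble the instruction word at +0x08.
add R0, R1

off 0x08: read 60 10 as big → 0x6010
  opcode bits[15:10]=0x18: add/RR
  [9:7] rd=0 = R0
  [6:4] rs=1 = R1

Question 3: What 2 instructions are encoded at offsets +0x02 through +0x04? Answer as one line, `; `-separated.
[02] d9 00 → 0xd900
  op=0xd900>>10=0x36 ⇒ neg (R)
  [9:7] rd=2 = R2
[04] 2f f0 → 0x2ff0
  op=0x2ff0>>10=0xb ⇒ lsr (RR)
  [9:7] rd=7 = R7
  [6:4] rs=7 = R7

neg R2; lsr R7, R7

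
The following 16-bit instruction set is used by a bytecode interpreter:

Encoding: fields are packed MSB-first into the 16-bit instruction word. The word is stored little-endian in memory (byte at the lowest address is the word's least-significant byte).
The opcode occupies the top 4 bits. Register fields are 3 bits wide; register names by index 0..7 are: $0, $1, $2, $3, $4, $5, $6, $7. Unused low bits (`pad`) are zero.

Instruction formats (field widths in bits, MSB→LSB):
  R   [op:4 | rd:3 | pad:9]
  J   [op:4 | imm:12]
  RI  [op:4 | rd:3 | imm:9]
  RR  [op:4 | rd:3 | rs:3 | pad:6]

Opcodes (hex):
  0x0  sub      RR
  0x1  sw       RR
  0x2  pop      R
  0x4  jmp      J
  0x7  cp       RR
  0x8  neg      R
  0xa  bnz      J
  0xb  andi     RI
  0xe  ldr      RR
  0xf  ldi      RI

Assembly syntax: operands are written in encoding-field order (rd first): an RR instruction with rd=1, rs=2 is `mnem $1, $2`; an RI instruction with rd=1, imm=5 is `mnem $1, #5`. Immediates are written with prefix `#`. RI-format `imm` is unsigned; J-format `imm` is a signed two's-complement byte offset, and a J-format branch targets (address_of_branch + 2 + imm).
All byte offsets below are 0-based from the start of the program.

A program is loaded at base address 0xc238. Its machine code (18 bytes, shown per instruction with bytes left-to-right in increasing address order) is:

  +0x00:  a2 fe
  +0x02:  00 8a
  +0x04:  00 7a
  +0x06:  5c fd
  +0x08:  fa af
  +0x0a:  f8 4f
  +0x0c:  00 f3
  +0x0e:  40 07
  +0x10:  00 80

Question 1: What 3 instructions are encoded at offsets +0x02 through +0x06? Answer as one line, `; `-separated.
@+02  little-endian(00 8a) = 0x8a00
  opcode bits[15:12]=0x8: neg/R
  [11:9] rd=5 = $5
@+04  little-endian(00 7a) = 0x7a00
  opcode bits[15:12]=0x7: cp/RR
  [11:9] rd=5 = $5
  [8:6] rs=0 = $0
@+06  little-endian(5c fd) = 0xfd5c
  opcode bits[15:12]=0xf: ldi/RI
  [11:9] rd=6 = $6
  [8:0] imm=348 = #348

neg $5; cp $5, $0; ldi $6, #348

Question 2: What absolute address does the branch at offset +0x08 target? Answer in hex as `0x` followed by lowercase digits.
0xc23c

@+08  little-endian(fa af) = 0xaffa
  top 4b → 0xa → bnz [J]
  imm@[11:0]=0xffa (s12→-6) ⇒ #-6
  target = base 0xc238 + off 0x08 + 2 + imm -6 = 0xc23c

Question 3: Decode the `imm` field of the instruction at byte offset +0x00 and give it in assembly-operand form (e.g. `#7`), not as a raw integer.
+0x00: a2 fe ⇒ word 0xfea2 (little)
  top 4b → 0xf → ldi [RI]
  [11:9] rd=7 = $7
  [8:0] imm=162 = #162

#162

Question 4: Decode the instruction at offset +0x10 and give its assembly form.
off 0x10: read 00 80 as little → 0x8000
  top 4b → 0x8 → neg [R]
  [11:9] rd=0 = $0

neg $0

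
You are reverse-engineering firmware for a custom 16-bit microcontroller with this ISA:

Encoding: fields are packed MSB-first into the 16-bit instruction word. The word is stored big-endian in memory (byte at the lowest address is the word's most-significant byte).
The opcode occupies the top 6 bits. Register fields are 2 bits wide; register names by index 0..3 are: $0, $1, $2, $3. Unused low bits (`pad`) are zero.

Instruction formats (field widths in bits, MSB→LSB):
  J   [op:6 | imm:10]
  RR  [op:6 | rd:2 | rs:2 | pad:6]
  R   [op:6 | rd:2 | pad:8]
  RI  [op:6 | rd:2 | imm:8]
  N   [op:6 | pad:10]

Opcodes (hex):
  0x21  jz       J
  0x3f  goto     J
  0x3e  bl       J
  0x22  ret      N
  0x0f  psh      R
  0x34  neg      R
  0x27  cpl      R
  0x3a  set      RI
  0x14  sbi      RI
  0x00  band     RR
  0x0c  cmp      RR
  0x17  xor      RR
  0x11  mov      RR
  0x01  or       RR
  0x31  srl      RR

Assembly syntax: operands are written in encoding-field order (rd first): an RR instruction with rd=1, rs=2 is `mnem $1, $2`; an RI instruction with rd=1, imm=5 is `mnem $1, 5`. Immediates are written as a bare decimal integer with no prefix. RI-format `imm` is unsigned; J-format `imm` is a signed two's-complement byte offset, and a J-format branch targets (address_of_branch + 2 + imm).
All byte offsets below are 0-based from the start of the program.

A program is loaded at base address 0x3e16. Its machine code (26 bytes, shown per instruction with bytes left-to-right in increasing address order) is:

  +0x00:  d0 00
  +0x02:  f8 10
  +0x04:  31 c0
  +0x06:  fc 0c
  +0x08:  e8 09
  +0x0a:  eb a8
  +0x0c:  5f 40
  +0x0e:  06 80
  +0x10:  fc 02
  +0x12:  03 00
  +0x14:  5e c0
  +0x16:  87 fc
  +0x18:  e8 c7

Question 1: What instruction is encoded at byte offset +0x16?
+0x16: 87 fc ⇒ word 0x87fc (big)
  opcode bits[15:10]=0x21: jz/J
  [9:0] imm=1020 (s10→-4) = -4

jz -4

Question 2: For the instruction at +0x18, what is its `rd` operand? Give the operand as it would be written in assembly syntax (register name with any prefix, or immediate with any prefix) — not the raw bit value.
off 0x18: read e8 c7 as big → 0xe8c7
  op=0xe8c7>>10=0x3a ⇒ set (RI)
  rd@[9:8]=0x0 ⇒ $0
  imm@[7:0]=0xc7 ⇒ 199

$0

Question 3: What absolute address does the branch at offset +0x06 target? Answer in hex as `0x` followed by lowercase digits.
0x3e2a

off 0x06: read fc 0c as big → 0xfc0c
  opcode bits[15:10]=0x3f: goto/J
  [9:0] imm=12 = 12
  target = base 0x3e16 + off 0x06 + 2 + imm 12 = 0x3e2a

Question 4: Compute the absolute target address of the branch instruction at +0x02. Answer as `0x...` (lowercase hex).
0x3e2a

@+02  big-endian(f8 10) = 0xf810
  op=0xf810>>10=0x3e ⇒ bl (J)
  [9:0] imm=16 = 16
  target = base 0x3e16 + off 0x02 + 2 + imm 16 = 0x3e2a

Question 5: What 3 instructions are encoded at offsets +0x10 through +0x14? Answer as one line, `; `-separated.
goto 2; band $3, $0; xor $2, $3

+0x10: fc 02 ⇒ word 0xfc02 (big)
  op=0xfc02>>10=0x3f ⇒ goto (J)
  imm@[9:0]=0x2 ⇒ 2
+0x12: 03 00 ⇒ word 0x0300 (big)
  op=0x0300>>10=0x0 ⇒ band (RR)
  rd@[9:8]=0x3 ⇒ $3
  rs@[7:6]=0x0 ⇒ $0
+0x14: 5e c0 ⇒ word 0x5ec0 (big)
  op=0x5ec0>>10=0x17 ⇒ xor (RR)
  rd@[9:8]=0x2 ⇒ $2
  rs@[7:6]=0x3 ⇒ $3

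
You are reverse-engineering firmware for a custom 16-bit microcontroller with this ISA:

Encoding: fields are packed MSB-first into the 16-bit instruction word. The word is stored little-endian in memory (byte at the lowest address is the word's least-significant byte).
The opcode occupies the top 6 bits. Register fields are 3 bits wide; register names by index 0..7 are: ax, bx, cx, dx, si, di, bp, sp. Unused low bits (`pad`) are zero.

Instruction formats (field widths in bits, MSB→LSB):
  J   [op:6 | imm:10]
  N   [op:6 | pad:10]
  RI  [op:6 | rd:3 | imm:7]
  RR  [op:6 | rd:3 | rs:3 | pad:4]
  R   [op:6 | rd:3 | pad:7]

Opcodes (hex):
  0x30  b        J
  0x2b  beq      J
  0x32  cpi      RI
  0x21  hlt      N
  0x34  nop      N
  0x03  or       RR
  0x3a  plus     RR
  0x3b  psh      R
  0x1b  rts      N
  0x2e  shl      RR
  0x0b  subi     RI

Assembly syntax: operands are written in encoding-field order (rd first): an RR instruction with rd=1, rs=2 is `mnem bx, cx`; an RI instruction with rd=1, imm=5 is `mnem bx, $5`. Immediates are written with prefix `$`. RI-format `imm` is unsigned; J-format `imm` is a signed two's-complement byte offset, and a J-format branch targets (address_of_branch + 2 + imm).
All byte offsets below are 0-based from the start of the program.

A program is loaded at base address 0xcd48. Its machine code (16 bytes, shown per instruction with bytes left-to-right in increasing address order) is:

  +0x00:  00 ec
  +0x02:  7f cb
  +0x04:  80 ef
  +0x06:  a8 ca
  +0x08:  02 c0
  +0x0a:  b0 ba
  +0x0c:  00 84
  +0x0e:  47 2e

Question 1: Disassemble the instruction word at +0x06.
cpi di, $40

off 0x06: read a8 ca as little → 0xcaa8
  op=0xcaa8>>10=0x32 ⇒ cpi (RI)
  rd: (w>>7)&0x7=0x5 → di
  imm: (w>>0)&0x7f=0x28 → $40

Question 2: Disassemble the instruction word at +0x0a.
shl di, dx

[0a] b0 ba → 0xbab0
  opcode bits[15:10]=0x2e: shl/RR
  [9:7] rd=5 = di
  [6:4] rs=3 = dx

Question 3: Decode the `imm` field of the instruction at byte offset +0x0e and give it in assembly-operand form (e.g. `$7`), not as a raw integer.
+0x0e: 47 2e ⇒ word 0x2e47 (little)
  top 6b → 0xb → subi [RI]
  rd@[9:7]=0x4 ⇒ si
  imm@[6:0]=0x47 ⇒ $71

$71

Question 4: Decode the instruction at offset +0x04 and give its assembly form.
+0x04: 80 ef ⇒ word 0xef80 (little)
  op=0xef80>>10=0x3b ⇒ psh (R)
  [9:7] rd=7 = sp

psh sp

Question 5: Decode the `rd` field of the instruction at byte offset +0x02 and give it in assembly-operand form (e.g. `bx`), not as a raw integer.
bp

off 0x02: read 7f cb as little → 0xcb7f
  top 6b → 0x32 → cpi [RI]
  rd@[9:7]=0x6 ⇒ bp
  imm@[6:0]=0x7f ⇒ $127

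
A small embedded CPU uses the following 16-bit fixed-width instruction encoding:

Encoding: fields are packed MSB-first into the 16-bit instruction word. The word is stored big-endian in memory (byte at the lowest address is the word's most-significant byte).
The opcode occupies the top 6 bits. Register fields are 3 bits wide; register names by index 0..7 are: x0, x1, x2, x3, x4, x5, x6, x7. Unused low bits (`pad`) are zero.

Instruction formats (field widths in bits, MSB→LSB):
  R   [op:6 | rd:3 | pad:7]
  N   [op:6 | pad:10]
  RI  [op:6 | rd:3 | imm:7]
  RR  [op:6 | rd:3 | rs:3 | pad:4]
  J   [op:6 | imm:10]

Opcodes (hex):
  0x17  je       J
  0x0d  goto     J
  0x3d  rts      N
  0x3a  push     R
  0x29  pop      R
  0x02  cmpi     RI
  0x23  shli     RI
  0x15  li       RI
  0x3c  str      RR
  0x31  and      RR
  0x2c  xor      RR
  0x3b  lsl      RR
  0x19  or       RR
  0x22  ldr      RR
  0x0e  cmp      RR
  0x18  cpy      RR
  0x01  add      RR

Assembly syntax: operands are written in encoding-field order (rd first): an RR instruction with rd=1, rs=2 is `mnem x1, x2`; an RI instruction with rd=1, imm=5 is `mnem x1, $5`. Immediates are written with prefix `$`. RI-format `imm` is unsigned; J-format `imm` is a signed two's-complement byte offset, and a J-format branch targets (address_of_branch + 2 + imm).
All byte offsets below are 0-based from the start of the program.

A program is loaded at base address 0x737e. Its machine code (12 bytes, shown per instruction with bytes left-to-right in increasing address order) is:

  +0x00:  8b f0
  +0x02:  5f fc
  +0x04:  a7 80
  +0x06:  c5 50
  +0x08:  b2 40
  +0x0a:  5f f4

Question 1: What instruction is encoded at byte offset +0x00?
ldr x7, x7

+0x00: 8b f0 ⇒ word 0x8bf0 (big)
  opcode bits[15:10]=0x22: ldr/RR
  rd@[9:7]=0x7 ⇒ x7
  rs@[6:4]=0x7 ⇒ x7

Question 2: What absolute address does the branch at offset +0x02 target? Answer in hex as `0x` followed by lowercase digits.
0x737e

off 0x02: read 5f fc as big → 0x5ffc
  top 6b → 0x17 → je [J]
  [9:0] imm=1020 (s10→-4) = $-4
  target = base 0x737e + off 0x02 + 2 + imm -4 = 0x737e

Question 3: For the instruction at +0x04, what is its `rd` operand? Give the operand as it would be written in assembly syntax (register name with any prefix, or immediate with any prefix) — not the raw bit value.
@+04  big-endian(a7 80) = 0xa780
  op=0xa780>>10=0x29 ⇒ pop (R)
  rd@[9:7]=0x7 ⇒ x7

x7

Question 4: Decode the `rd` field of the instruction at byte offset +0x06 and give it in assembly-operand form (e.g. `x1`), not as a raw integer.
x2

off 0x06: read c5 50 as big → 0xc550
  opcode bits[15:10]=0x31: and/RR
  rd@[9:7]=0x2 ⇒ x2
  rs@[6:4]=0x5 ⇒ x5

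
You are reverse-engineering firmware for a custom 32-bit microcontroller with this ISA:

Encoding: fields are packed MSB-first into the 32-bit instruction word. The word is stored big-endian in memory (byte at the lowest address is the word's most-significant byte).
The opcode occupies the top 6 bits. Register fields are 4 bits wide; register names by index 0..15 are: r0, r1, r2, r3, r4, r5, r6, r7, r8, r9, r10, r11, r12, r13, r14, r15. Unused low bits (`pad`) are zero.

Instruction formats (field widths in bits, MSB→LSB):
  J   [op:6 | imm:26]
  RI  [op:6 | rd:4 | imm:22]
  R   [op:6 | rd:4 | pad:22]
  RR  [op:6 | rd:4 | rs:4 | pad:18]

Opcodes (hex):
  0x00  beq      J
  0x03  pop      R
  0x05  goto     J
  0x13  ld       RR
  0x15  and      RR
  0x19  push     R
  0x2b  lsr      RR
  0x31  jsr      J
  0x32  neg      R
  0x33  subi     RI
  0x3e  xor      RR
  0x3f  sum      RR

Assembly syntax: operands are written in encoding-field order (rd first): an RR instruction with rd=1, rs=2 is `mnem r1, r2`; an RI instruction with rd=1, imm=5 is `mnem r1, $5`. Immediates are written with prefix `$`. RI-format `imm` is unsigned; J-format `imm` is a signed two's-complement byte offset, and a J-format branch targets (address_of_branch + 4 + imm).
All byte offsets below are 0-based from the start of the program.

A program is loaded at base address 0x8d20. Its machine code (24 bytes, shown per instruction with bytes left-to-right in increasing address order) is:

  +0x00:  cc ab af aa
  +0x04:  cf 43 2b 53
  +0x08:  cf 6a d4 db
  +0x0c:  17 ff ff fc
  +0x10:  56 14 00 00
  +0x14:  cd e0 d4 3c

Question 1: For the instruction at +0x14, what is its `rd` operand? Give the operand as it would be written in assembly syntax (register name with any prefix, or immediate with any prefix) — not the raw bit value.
[14] cd e0 d4 3c → 0xcde0d43c
  top 6b → 0x33 → subi [RI]
  rd@[25:22]=0x7 ⇒ r7
  imm@[21:0]=0x20d43c ⇒ $2151484

r7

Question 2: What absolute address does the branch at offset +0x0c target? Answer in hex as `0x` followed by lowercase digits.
0x8d2c

[0c] 17 ff ff fc → 0x17fffffc
  top 6b → 0x5 → goto [J]
  imm@[25:0]=0x3fffffc (s26→-4) ⇒ $-4
  target = base 0x8d20 + off 0x0c + 4 + imm -4 = 0x8d2c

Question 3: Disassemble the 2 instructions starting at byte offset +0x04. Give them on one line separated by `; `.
subi r13, $207699; subi r13, $2807003

off 0x04: read cf 43 2b 53 as big → 0xcf432b53
  top 6b → 0x33 → subi [RI]
  rd@[25:22]=0xd ⇒ r13
  imm@[21:0]=0x32b53 ⇒ $207699
off 0x08: read cf 6a d4 db as big → 0xcf6ad4db
  top 6b → 0x33 → subi [RI]
  rd@[25:22]=0xd ⇒ r13
  imm@[21:0]=0x2ad4db ⇒ $2807003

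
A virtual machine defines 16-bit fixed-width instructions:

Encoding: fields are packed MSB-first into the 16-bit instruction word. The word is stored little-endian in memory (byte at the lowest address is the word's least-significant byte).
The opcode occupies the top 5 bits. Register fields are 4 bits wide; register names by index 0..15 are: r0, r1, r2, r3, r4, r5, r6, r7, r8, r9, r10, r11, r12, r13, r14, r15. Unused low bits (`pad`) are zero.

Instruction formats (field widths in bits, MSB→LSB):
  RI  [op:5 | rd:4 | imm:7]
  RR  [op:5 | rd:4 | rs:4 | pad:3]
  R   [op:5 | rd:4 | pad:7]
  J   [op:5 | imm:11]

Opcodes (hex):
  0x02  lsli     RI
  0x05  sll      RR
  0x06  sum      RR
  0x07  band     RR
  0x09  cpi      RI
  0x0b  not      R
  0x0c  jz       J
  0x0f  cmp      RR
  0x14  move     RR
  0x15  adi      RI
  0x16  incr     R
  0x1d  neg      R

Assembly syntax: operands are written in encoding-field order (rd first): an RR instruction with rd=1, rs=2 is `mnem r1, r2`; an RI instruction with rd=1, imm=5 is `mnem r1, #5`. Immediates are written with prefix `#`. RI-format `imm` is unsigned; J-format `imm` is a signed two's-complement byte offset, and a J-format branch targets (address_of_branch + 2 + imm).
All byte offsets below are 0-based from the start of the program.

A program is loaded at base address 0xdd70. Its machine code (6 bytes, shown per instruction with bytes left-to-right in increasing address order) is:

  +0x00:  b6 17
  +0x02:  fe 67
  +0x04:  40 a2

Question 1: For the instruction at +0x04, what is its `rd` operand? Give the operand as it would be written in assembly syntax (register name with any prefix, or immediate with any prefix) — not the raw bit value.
off 0x04: read 40 a2 as little → 0xa240
  opcode bits[15:11]=0x14: move/RR
  rd: (w>>7)&0xf=0x4 → r4
  rs: (w>>3)&0xf=0x8 → r8

r4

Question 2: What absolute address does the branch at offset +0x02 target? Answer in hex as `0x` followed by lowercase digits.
+0x02: fe 67 ⇒ word 0x67fe (little)
  top 5b → 0xc → jz [J]
  imm@[10:0]=0x7fe (s11→-2) ⇒ #-2
  target = base 0xdd70 + off 0x02 + 2 + imm -2 = 0xdd72

0xdd72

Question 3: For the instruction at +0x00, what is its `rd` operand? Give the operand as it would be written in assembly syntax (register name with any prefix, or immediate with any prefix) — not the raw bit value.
[00] b6 17 → 0x17b6
  opcode bits[15:11]=0x2: lsli/RI
  rd: (w>>7)&0xf=0xf → r15
  imm: (w>>0)&0x7f=0x36 → #54

r15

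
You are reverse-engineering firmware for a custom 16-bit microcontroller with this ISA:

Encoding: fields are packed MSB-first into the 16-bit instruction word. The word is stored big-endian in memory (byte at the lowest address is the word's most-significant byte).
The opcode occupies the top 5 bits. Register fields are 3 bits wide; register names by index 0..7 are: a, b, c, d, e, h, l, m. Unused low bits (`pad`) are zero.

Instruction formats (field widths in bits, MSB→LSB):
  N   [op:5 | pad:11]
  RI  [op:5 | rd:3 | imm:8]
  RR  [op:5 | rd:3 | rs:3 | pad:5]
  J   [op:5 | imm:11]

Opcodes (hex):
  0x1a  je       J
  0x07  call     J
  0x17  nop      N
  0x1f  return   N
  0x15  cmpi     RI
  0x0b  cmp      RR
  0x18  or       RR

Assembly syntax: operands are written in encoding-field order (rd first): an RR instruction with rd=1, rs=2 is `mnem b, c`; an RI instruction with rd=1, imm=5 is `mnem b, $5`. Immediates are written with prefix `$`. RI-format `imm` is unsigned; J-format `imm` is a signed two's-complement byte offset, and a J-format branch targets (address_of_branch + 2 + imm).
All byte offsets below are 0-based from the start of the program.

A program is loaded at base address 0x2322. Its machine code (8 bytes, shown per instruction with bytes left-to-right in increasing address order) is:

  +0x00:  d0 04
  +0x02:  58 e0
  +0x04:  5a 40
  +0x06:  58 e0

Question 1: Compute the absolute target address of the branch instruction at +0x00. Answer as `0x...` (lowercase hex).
off 0x00: read d0 04 as big → 0xd004
  op=0xd004>>11=0x1a ⇒ je (J)
  imm: (w>>0)&0x7ff=0x4 → $4
  target = base 0x2322 + off 0x00 + 2 + imm 4 = 0x2328

0x2328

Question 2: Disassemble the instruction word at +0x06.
cmp a, m

off 0x06: read 58 e0 as big → 0x58e0
  opcode bits[15:11]=0xb: cmp/RR
  rd: (w>>8)&0x7=0x0 → a
  rs: (w>>5)&0x7=0x7 → m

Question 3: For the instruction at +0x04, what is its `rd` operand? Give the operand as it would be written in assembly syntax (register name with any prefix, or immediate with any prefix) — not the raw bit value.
c

off 0x04: read 5a 40 as big → 0x5a40
  op=0x5a40>>11=0xb ⇒ cmp (RR)
  rd: (w>>8)&0x7=0x2 → c
  rs: (w>>5)&0x7=0x2 → c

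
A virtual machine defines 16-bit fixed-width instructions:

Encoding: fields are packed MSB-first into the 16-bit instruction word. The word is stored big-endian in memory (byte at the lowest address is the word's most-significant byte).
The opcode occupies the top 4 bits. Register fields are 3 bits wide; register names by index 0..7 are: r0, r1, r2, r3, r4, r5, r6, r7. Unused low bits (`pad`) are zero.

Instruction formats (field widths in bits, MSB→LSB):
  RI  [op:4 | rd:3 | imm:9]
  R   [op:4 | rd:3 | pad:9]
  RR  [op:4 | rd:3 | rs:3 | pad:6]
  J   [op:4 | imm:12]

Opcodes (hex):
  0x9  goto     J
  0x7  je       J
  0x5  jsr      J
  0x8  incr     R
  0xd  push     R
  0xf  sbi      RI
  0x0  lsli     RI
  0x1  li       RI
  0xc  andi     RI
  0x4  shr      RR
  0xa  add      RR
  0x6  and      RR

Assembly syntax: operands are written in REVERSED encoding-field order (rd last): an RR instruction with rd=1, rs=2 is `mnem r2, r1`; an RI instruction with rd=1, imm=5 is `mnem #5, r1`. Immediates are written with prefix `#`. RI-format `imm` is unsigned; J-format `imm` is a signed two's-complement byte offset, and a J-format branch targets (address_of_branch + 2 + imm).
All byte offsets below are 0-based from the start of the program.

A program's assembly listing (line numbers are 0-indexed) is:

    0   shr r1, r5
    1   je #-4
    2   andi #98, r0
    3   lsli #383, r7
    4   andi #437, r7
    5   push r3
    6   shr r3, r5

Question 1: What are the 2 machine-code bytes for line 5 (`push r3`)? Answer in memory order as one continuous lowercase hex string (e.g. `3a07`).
d600

5. push fields op=0xd:4|rd=3:3|pad=0:9 → word d600h → d6 00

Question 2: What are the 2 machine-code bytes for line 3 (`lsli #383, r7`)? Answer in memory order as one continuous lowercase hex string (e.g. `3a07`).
0f7f

L3: lsli op=0x0:4|rd=7:3|imm=383:9 ⇒ 0x0f7f ⇒ big 0f 7f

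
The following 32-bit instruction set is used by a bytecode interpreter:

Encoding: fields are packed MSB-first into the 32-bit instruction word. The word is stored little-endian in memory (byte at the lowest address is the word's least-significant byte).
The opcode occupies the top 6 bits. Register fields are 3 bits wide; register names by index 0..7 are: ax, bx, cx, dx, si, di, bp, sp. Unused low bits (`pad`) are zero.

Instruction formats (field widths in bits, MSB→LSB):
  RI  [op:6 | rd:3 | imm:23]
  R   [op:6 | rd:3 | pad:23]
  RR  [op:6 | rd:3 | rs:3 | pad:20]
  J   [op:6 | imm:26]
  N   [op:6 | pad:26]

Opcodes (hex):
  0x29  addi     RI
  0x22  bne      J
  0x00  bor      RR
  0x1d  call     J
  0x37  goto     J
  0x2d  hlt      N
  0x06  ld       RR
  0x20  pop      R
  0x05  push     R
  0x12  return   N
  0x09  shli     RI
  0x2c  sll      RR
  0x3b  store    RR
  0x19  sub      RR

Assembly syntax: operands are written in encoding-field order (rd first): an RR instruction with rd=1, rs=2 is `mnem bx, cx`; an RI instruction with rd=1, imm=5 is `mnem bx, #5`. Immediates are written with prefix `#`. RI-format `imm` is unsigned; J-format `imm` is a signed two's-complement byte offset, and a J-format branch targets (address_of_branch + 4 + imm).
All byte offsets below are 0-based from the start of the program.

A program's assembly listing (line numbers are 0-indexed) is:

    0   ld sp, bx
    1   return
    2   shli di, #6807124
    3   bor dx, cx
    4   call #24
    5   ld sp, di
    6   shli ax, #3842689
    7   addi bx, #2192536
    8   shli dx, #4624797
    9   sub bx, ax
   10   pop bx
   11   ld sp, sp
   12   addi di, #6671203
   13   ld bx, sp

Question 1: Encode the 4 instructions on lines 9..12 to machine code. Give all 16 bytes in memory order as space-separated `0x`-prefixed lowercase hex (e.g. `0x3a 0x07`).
0x00 0x00 0x80 0x64 0x00 0x00 0x80 0x80 0x00 0x00 0xf0 0x1b 0x63 0xcb 0xe5 0xa6

L9: sub op=0x19:6|rd=1:3|rs=0:3|pad=0:20 ⇒ 0x64800000 ⇒ little 00 00 80 64
L10: pop op=0x20:6|rd=1:3|pad=0:23 ⇒ 0x80800000 ⇒ little 00 00 80 80
L11: ld op=0x6:6|rd=7:3|rs=7:3|pad=0:20 ⇒ 0x1bf00000 ⇒ little 00 00 f0 1b
L12: addi op=0x29:6|rd=5:3|imm=6671203:23 ⇒ 0xa6e5cb63 ⇒ little 63 cb e5 a6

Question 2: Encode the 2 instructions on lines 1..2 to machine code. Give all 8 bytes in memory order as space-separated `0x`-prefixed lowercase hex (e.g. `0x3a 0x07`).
0x00 0x00 0x00 0x48 0x54 0xde 0xe7 0x26

line 1 (return): pack op=0x12:6|pad=0:26 = 0x48000000; little→ 00 00 00 48
line 2 (shli): pack op=0x9:6|rd=5:3|imm=6807124:23 = 0x26e7de54; little→ 54 de e7 26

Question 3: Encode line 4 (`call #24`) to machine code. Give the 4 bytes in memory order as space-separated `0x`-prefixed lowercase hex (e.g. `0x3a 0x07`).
L4: call op=0x1d:6|imm=24:26 ⇒ 0x74000018 ⇒ little 18 00 00 74

0x18 0x00 0x00 0x74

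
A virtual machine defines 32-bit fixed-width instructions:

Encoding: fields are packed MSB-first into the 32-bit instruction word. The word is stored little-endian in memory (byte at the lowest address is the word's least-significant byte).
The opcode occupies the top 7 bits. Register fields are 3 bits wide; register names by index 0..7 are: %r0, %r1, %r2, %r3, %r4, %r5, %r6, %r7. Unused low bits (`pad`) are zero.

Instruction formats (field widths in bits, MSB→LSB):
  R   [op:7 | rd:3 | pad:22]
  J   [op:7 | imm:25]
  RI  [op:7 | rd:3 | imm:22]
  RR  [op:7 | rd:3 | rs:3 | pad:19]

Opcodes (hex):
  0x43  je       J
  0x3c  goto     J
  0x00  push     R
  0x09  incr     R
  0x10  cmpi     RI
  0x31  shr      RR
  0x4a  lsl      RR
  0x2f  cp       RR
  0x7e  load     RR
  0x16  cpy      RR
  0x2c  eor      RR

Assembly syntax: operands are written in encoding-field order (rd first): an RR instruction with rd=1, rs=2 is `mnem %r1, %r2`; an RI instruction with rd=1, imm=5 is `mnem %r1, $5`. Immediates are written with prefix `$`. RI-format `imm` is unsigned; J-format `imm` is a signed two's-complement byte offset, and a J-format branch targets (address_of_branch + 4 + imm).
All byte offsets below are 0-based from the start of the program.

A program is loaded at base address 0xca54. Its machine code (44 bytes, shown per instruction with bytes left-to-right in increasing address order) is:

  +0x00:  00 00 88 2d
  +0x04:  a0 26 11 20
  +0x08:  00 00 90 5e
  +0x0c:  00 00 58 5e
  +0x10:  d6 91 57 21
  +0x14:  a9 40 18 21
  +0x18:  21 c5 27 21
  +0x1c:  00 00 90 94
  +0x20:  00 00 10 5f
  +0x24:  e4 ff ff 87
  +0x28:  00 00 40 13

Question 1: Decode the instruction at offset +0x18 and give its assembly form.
@+18  little-endian(21 c5 27 21) = 0x2127c521
  top 7b → 0x10 → cmpi [RI]
  [24:22] rd=4 = %r4
  [21:0] imm=2606369 = $2606369

cmpi %r4, $2606369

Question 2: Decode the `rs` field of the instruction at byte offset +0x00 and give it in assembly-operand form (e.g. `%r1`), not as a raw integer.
[00] 00 00 88 2d → 0x2d880000
  op=0x2d880000>>25=0x16 ⇒ cpy (RR)
  rd: (w>>22)&0x7=0x6 → %r6
  rs: (w>>19)&0x7=0x1 → %r1

%r1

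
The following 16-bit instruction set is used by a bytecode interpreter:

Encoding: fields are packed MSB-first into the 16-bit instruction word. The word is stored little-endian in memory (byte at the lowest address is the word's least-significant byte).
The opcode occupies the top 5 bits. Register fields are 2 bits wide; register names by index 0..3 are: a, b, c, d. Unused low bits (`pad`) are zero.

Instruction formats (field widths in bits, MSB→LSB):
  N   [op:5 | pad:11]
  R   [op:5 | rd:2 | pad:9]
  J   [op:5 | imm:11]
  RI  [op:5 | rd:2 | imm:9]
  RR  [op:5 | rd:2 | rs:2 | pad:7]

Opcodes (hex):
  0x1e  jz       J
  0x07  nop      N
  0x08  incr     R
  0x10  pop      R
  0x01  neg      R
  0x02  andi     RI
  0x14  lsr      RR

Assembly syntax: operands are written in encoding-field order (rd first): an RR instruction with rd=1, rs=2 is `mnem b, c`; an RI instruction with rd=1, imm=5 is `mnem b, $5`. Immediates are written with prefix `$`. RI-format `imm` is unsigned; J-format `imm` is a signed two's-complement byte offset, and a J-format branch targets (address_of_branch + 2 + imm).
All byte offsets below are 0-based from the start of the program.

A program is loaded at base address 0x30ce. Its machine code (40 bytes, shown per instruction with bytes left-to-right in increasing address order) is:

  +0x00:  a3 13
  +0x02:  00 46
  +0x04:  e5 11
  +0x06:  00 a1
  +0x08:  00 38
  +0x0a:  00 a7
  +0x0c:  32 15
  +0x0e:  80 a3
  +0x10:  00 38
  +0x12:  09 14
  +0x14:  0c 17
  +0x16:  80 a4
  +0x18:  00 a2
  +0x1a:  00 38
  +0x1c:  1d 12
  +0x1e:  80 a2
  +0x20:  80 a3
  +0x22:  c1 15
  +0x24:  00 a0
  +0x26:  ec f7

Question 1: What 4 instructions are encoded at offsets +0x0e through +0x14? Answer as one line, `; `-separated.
[0e] 80 a3 → 0xa380
  op=0xa380>>11=0x14 ⇒ lsr (RR)
  rd@[10:9]=0x1 ⇒ b
  rs@[8:7]=0x3 ⇒ d
[10] 00 38 → 0x3800
  op=0x3800>>11=0x7 ⇒ nop (N)
[12] 09 14 → 0x1409
  op=0x1409>>11=0x2 ⇒ andi (RI)
  rd@[10:9]=0x2 ⇒ c
  imm@[8:0]=0x9 ⇒ $9
[14] 0c 17 → 0x170c
  op=0x170c>>11=0x2 ⇒ andi (RI)
  rd@[10:9]=0x3 ⇒ d
  imm@[8:0]=0x10c ⇒ $268

lsr b, d; nop; andi c, $9; andi d, $268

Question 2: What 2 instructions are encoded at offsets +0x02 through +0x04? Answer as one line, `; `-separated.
[02] 00 46 → 0x4600
  opcode bits[15:11]=0x8: incr/R
  rd@[10:9]=0x3 ⇒ d
[04] e5 11 → 0x11e5
  opcode bits[15:11]=0x2: andi/RI
  rd@[10:9]=0x0 ⇒ a
  imm@[8:0]=0x1e5 ⇒ $485

incr d; andi a, $485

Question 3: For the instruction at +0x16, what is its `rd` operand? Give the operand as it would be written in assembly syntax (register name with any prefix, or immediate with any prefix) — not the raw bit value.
[16] 80 a4 → 0xa480
  top 5b → 0x14 → lsr [RR]
  rd@[10:9]=0x2 ⇒ c
  rs@[8:7]=0x1 ⇒ b

c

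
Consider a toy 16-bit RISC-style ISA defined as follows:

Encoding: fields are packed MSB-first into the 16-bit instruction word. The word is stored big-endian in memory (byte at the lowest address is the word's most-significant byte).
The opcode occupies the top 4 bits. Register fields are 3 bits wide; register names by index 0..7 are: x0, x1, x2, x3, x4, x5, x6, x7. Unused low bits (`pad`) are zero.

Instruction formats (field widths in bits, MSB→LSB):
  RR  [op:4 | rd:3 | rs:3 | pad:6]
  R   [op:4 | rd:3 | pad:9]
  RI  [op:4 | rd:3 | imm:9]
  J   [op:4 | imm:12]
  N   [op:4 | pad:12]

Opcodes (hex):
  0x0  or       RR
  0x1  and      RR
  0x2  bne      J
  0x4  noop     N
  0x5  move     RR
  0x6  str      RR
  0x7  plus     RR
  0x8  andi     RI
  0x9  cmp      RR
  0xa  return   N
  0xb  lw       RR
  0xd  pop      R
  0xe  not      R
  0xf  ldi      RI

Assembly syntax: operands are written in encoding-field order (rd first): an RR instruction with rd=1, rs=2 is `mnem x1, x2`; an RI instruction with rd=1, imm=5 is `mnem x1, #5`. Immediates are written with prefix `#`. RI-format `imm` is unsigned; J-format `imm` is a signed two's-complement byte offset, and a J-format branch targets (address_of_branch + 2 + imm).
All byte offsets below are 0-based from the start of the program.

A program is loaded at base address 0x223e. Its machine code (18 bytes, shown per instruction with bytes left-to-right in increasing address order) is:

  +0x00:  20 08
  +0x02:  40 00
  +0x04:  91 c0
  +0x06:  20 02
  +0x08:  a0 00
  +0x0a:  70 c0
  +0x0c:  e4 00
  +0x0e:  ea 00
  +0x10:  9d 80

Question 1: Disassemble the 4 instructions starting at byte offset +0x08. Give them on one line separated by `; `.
@+08  big-endian(a0 00) = 0xa000
  op=0xa000>>12=0xa ⇒ return (N)
@+0a  big-endian(70 c0) = 0x70c0
  op=0x70c0>>12=0x7 ⇒ plus (RR)
  [11:9] rd=0 = x0
  [8:6] rs=3 = x3
@+0c  big-endian(e4 00) = 0xe400
  op=0xe400>>12=0xe ⇒ not (R)
  [11:9] rd=2 = x2
@+0e  big-endian(ea 00) = 0xea00
  op=0xea00>>12=0xe ⇒ not (R)
  [11:9] rd=5 = x5

return; plus x0, x3; not x2; not x5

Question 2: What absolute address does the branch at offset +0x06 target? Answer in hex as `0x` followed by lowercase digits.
0x2248

[06] 20 02 → 0x2002
  opcode bits[15:12]=0x2: bne/J
  [11:0] imm=2 = #2
  target = base 0x223e + off 0x06 + 2 + imm 2 = 0x2248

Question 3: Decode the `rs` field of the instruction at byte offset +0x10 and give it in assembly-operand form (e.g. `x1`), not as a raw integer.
[10] 9d 80 → 0x9d80
  opcode bits[15:12]=0x9: cmp/RR
  rd@[11:9]=0x6 ⇒ x6
  rs@[8:6]=0x6 ⇒ x6

x6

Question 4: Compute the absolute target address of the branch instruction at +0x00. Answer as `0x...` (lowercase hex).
0x2248

+0x00: 20 08 ⇒ word 0x2008 (big)
  top 4b → 0x2 → bne [J]
  imm@[11:0]=0x8 ⇒ #8
  target = base 0x223e + off 0x00 + 2 + imm 8 = 0x2248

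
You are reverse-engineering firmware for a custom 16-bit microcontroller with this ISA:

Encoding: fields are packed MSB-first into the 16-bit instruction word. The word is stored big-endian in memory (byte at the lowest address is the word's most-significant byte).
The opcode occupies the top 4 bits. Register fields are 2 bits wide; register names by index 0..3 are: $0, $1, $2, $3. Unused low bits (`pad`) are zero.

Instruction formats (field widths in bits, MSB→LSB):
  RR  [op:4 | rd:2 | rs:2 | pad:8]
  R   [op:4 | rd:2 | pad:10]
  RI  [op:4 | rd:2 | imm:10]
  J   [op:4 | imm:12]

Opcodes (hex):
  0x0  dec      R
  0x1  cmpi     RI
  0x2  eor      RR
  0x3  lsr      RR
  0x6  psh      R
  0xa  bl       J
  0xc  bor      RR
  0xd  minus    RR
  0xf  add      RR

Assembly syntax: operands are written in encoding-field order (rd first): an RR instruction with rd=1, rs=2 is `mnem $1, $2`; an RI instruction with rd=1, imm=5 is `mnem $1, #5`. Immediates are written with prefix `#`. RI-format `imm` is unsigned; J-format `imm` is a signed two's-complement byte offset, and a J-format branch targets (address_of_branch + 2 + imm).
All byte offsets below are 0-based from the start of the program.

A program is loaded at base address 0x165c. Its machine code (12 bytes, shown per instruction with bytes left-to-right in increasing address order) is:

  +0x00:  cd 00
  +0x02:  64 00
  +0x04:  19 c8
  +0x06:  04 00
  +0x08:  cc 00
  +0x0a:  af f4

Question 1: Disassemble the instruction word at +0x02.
@+02  big-endian(64 00) = 0x6400
  top 4b → 0x6 → psh [R]
  [11:10] rd=1 = $1

psh $1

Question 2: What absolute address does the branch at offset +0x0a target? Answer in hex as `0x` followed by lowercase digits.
0x165c

off 0x0a: read af f4 as big → 0xaff4
  top 4b → 0xa → bl [J]
  [11:0] imm=4084 (s12→-12) = #-12
  target = base 0x165c + off 0x0a + 2 + imm -12 = 0x165c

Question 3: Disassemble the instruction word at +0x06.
dec $1

+0x06: 04 00 ⇒ word 0x0400 (big)
  op=0x0400>>12=0x0 ⇒ dec (R)
  rd@[11:10]=0x1 ⇒ $1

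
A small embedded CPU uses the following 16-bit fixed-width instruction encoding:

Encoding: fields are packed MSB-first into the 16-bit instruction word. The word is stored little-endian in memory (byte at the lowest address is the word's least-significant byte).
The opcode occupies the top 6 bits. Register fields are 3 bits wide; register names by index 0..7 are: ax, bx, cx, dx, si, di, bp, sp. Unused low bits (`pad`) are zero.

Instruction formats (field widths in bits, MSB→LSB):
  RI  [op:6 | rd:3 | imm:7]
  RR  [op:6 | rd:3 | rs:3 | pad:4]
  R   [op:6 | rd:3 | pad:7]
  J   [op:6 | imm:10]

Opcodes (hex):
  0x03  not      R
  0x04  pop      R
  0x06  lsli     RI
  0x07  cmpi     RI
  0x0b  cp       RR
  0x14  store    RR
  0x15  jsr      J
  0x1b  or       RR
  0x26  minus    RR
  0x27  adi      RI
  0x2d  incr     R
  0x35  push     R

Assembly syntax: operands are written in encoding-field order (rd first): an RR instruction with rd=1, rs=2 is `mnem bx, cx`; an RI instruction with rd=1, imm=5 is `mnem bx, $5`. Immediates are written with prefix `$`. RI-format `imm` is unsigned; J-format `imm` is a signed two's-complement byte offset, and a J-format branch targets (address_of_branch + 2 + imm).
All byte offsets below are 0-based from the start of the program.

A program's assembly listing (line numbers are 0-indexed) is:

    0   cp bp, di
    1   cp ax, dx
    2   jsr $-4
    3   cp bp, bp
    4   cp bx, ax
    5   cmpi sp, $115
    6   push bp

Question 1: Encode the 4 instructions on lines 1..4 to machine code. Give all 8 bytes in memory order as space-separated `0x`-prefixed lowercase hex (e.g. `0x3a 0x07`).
line 1 (cp): pack op=0xb:6|rd=0:3|rs=3:3|pad=0:4 = 0x2c30; little→ 30 2c
line 2 (jsr): pack op=0x15:6|imm=-4:10 = 0x57fc; little→ fc 57
line 3 (cp): pack op=0xb:6|rd=6:3|rs=6:3|pad=0:4 = 0x2f60; little→ 60 2f
line 4 (cp): pack op=0xb:6|rd=1:3|rs=0:3|pad=0:4 = 0x2c80; little→ 80 2c

0x30 0x2c 0xfc 0x57 0x60 0x2f 0x80 0x2c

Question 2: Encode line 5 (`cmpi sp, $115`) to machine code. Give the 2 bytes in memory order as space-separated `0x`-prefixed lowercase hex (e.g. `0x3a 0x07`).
0xf3 0x1f

L5: cmpi op=0x7:6|rd=7:3|imm=115:7 ⇒ 0x1ff3 ⇒ little f3 1f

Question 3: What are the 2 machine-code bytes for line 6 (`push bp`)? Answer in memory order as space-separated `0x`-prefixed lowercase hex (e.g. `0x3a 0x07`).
L6: push op=0x35:6|rd=6:3|pad=0:7 ⇒ 0xd700 ⇒ little 00 d7

0x00 0xd7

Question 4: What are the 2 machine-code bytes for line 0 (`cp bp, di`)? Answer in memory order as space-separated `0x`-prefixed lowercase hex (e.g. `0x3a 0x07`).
line 0 (cp): pack op=0xb:6|rd=6:3|rs=5:3|pad=0:4 = 0x2f50; little→ 50 2f

0x50 0x2f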